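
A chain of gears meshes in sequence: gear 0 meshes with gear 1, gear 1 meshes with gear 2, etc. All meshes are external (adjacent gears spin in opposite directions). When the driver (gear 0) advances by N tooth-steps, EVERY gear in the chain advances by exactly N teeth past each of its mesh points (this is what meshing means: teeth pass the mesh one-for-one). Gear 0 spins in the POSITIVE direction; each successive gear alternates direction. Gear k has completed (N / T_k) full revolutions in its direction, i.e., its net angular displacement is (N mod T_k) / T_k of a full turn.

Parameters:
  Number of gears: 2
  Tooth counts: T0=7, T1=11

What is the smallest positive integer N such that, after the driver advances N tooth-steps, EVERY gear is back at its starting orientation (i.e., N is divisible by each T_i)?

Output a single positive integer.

Gear k returns to start when N is a multiple of T_k.
All gears at start simultaneously when N is a common multiple of [7, 11]; the smallest such N is lcm(7, 11).
Start: lcm = T0 = 7
Fold in T1=11: gcd(7, 11) = 1; lcm(7, 11) = 7 * 11 / 1 = 77 / 1 = 77
Full cycle length = 77

Answer: 77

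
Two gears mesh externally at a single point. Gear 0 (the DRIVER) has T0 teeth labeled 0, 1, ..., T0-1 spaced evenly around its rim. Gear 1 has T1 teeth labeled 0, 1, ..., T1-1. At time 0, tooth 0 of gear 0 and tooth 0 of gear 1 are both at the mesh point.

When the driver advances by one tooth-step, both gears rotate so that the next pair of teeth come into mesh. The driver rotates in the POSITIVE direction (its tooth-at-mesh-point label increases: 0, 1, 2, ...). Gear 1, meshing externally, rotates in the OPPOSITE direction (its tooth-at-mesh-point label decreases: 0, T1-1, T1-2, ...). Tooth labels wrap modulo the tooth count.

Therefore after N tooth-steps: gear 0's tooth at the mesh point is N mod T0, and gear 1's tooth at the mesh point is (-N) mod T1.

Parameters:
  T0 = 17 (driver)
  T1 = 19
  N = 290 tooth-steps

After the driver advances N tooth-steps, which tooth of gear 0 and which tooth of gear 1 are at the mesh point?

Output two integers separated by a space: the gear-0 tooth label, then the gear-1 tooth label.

Answer: 1 14

Derivation:
Gear 0 (driver, T0=17): tooth at mesh = N mod T0
  290 = 17 * 17 + 1, so 290 mod 17 = 1
  gear 0 tooth = 1
Gear 1 (driven, T1=19): tooth at mesh = (-N) mod T1
  290 = 15 * 19 + 5, so 290 mod 19 = 5
  (-290) mod 19 = (-5) mod 19 = 19 - 5 = 14
Mesh after 290 steps: gear-0 tooth 1 meets gear-1 tooth 14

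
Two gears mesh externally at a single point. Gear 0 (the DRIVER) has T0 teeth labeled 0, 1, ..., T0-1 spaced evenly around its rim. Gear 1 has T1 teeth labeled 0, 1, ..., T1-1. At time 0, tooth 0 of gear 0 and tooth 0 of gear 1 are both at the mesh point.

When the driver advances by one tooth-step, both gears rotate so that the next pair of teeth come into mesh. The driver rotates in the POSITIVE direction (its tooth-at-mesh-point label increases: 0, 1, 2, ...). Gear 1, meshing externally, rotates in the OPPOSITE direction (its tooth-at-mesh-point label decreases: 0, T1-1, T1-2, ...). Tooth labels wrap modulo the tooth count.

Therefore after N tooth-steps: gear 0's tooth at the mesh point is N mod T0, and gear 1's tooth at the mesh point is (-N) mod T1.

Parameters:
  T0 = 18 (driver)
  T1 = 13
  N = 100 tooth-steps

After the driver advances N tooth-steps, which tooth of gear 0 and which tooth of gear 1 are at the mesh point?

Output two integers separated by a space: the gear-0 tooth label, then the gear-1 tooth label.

Gear 0 (driver, T0=18): tooth at mesh = N mod T0
  100 = 5 * 18 + 10, so 100 mod 18 = 10
  gear 0 tooth = 10
Gear 1 (driven, T1=13): tooth at mesh = (-N) mod T1
  100 = 7 * 13 + 9, so 100 mod 13 = 9
  (-100) mod 13 = (-9) mod 13 = 13 - 9 = 4
Mesh after 100 steps: gear-0 tooth 10 meets gear-1 tooth 4

Answer: 10 4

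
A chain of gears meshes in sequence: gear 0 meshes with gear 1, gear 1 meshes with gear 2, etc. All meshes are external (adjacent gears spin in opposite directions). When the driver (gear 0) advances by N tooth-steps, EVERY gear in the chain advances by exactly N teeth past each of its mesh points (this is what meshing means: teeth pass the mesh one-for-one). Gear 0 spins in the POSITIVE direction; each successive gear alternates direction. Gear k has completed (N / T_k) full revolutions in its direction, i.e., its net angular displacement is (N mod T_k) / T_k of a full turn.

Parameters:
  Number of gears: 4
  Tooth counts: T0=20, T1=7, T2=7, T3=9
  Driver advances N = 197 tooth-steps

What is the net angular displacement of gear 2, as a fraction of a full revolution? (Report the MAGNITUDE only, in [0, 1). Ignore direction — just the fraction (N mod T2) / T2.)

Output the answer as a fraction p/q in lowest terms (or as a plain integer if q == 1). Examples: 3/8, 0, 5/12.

Answer: 1/7

Derivation:
Chain of 4 gears, tooth counts: [20, 7, 7, 9]
  gear 0: T0=20, direction=positive, advance = 197 mod 20 = 17 teeth = 17/20 turn
  gear 1: T1=7, direction=negative, advance = 197 mod 7 = 1 teeth = 1/7 turn
  gear 2: T2=7, direction=positive, advance = 197 mod 7 = 1 teeth = 1/7 turn
  gear 3: T3=9, direction=negative, advance = 197 mod 9 = 8 teeth = 8/9 turn
Gear 2: 197 mod 7 = 1
Fraction = 1 / 7 = 1/7 (gcd(1,7)=1) = 1/7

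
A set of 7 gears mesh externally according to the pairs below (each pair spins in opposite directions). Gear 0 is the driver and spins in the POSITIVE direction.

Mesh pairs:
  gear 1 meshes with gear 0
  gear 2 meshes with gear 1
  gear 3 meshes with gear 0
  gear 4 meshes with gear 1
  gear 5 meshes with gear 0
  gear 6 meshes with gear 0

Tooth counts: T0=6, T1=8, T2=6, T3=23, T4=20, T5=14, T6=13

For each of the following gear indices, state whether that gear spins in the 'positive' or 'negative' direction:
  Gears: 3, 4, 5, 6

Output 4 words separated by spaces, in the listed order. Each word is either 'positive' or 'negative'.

Gear 0 (driver): positive (depth 0)
  gear 1: meshes with gear 0 -> depth 1 -> negative (opposite of gear 0)
  gear 2: meshes with gear 1 -> depth 2 -> positive (opposite of gear 1)
  gear 3: meshes with gear 0 -> depth 1 -> negative (opposite of gear 0)
  gear 4: meshes with gear 1 -> depth 2 -> positive (opposite of gear 1)
  gear 5: meshes with gear 0 -> depth 1 -> negative (opposite of gear 0)
  gear 6: meshes with gear 0 -> depth 1 -> negative (opposite of gear 0)
Queried indices 3, 4, 5, 6 -> negative, positive, negative, negative

Answer: negative positive negative negative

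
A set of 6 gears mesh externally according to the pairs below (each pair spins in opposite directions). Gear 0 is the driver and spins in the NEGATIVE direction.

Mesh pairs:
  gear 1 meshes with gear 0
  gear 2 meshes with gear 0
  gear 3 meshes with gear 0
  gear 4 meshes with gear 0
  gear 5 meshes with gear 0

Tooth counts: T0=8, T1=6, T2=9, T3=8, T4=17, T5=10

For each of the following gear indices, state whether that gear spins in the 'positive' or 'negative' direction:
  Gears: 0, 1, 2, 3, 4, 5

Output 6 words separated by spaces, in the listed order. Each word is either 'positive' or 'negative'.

Gear 0 (driver): negative (depth 0)
  gear 1: meshes with gear 0 -> depth 1 -> positive (opposite of gear 0)
  gear 2: meshes with gear 0 -> depth 1 -> positive (opposite of gear 0)
  gear 3: meshes with gear 0 -> depth 1 -> positive (opposite of gear 0)
  gear 4: meshes with gear 0 -> depth 1 -> positive (opposite of gear 0)
  gear 5: meshes with gear 0 -> depth 1 -> positive (opposite of gear 0)
Queried indices 0, 1, 2, 3, 4, 5 -> negative, positive, positive, positive, positive, positive

Answer: negative positive positive positive positive positive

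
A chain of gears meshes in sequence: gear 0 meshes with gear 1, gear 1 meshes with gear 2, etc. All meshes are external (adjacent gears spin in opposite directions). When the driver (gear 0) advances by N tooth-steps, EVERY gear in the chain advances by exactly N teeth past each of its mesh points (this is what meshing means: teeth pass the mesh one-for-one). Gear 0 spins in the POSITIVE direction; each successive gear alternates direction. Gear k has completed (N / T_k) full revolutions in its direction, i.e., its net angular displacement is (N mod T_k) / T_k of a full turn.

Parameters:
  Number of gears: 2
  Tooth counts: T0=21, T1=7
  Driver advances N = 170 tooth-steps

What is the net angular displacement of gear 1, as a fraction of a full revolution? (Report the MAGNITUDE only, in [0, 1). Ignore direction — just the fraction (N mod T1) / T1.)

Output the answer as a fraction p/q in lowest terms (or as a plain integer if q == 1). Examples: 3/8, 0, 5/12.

Answer: 2/7

Derivation:
Chain of 2 gears, tooth counts: [21, 7]
  gear 0: T0=21, direction=positive, advance = 170 mod 21 = 2 teeth = 2/21 turn
  gear 1: T1=7, direction=negative, advance = 170 mod 7 = 2 teeth = 2/7 turn
Gear 1: 170 mod 7 = 2
Fraction = 2 / 7 = 2/7 (gcd(2,7)=1) = 2/7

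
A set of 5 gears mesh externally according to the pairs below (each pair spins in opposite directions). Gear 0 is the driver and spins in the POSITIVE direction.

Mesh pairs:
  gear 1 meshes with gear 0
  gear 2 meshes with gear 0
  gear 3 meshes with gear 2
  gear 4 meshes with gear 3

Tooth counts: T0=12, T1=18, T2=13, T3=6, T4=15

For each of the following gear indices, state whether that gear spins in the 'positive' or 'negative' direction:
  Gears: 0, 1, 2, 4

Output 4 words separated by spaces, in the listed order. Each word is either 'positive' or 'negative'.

Answer: positive negative negative negative

Derivation:
Gear 0 (driver): positive (depth 0)
  gear 1: meshes with gear 0 -> depth 1 -> negative (opposite of gear 0)
  gear 2: meshes with gear 0 -> depth 1 -> negative (opposite of gear 0)
  gear 3: meshes with gear 2 -> depth 2 -> positive (opposite of gear 2)
  gear 4: meshes with gear 3 -> depth 3 -> negative (opposite of gear 3)
Queried indices 0, 1, 2, 4 -> positive, negative, negative, negative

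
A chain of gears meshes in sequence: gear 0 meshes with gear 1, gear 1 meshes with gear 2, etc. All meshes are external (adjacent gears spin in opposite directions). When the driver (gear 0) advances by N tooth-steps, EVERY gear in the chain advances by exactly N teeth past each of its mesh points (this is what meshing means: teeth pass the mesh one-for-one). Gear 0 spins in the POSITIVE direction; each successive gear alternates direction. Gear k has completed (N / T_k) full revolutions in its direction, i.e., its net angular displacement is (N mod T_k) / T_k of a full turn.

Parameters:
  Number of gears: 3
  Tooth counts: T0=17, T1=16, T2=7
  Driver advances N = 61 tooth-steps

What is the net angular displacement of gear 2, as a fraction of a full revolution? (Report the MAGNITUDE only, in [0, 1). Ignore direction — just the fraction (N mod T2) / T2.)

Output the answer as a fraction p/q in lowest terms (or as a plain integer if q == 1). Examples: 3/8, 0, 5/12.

Chain of 3 gears, tooth counts: [17, 16, 7]
  gear 0: T0=17, direction=positive, advance = 61 mod 17 = 10 teeth = 10/17 turn
  gear 1: T1=16, direction=negative, advance = 61 mod 16 = 13 teeth = 13/16 turn
  gear 2: T2=7, direction=positive, advance = 61 mod 7 = 5 teeth = 5/7 turn
Gear 2: 61 mod 7 = 5
Fraction = 5 / 7 = 5/7 (gcd(5,7)=1) = 5/7

Answer: 5/7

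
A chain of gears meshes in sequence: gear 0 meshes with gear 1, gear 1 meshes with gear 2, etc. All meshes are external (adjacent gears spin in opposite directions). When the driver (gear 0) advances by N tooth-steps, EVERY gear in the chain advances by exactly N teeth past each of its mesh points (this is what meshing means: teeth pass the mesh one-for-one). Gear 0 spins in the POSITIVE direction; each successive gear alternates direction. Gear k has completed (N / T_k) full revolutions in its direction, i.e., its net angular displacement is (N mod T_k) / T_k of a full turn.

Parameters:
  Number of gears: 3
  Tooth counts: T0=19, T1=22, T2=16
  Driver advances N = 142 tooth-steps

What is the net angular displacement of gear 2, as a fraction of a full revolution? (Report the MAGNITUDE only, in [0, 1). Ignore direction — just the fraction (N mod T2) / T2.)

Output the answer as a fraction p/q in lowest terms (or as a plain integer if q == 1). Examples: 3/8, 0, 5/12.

Chain of 3 gears, tooth counts: [19, 22, 16]
  gear 0: T0=19, direction=positive, advance = 142 mod 19 = 9 teeth = 9/19 turn
  gear 1: T1=22, direction=negative, advance = 142 mod 22 = 10 teeth = 10/22 turn
  gear 2: T2=16, direction=positive, advance = 142 mod 16 = 14 teeth = 14/16 turn
Gear 2: 142 mod 16 = 14
Fraction = 14 / 16 = 7/8 (gcd(14,16)=2) = 7/8

Answer: 7/8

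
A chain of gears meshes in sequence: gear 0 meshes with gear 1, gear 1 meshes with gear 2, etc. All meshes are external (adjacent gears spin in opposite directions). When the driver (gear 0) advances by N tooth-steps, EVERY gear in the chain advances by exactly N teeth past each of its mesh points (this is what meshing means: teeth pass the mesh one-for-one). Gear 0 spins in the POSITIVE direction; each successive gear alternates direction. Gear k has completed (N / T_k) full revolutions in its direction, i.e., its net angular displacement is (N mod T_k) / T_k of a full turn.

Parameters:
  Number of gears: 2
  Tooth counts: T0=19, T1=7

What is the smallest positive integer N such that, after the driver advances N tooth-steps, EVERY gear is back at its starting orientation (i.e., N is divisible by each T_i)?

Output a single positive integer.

Answer: 133

Derivation:
Gear k returns to start when N is a multiple of T_k.
All gears at start simultaneously when N is a common multiple of [19, 7]; the smallest such N is lcm(19, 7).
Start: lcm = T0 = 19
Fold in T1=7: gcd(19, 7) = 1; lcm(19, 7) = 19 * 7 / 1 = 133 / 1 = 133
Full cycle length = 133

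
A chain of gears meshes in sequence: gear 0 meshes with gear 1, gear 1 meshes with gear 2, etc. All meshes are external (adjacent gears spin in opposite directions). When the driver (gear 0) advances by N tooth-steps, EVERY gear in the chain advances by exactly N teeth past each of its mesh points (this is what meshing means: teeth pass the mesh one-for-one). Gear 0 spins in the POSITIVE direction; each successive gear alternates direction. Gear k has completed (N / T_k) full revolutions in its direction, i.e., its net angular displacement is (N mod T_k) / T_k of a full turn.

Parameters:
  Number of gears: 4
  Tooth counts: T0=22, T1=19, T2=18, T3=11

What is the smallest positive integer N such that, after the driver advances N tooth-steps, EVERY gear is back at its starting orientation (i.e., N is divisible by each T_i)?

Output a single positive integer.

Answer: 3762

Derivation:
Gear k returns to start when N is a multiple of T_k.
All gears at start simultaneously when N is a common multiple of [22, 19, 18, 11]; the smallest such N is lcm(22, 19, 18, 11).
Start: lcm = T0 = 22
Fold in T1=19: gcd(22, 19) = 1; lcm(22, 19) = 22 * 19 / 1 = 418 / 1 = 418
Fold in T2=18: gcd(418, 18) = 2; lcm(418, 18) = 418 * 18 / 2 = 7524 / 2 = 3762
Fold in T3=11: gcd(3762, 11) = 11; lcm(3762, 11) = 3762 * 11 / 11 = 41382 / 11 = 3762
Full cycle length = 3762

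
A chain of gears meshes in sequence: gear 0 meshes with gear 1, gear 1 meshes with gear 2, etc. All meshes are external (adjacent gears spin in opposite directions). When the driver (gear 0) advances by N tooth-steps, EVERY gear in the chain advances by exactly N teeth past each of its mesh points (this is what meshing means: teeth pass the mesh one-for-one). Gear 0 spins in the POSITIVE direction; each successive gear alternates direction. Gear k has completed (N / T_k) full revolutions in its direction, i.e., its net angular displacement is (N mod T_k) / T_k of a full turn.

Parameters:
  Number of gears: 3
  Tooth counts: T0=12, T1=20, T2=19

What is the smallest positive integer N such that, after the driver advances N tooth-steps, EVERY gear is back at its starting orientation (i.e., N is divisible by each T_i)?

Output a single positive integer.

Answer: 1140

Derivation:
Gear k returns to start when N is a multiple of T_k.
All gears at start simultaneously when N is a common multiple of [12, 20, 19]; the smallest such N is lcm(12, 20, 19).
Start: lcm = T0 = 12
Fold in T1=20: gcd(12, 20) = 4; lcm(12, 20) = 12 * 20 / 4 = 240 / 4 = 60
Fold in T2=19: gcd(60, 19) = 1; lcm(60, 19) = 60 * 19 / 1 = 1140 / 1 = 1140
Full cycle length = 1140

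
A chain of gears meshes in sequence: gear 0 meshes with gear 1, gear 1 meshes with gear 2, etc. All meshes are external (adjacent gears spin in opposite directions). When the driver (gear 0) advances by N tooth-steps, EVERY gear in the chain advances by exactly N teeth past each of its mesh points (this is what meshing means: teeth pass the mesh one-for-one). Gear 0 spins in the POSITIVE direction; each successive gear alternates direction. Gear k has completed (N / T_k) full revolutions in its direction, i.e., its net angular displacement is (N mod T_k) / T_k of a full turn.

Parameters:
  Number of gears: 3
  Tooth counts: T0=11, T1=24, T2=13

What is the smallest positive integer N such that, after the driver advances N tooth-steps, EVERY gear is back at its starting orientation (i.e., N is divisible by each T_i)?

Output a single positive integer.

Answer: 3432

Derivation:
Gear k returns to start when N is a multiple of T_k.
All gears at start simultaneously when N is a common multiple of [11, 24, 13]; the smallest such N is lcm(11, 24, 13).
Start: lcm = T0 = 11
Fold in T1=24: gcd(11, 24) = 1; lcm(11, 24) = 11 * 24 / 1 = 264 / 1 = 264
Fold in T2=13: gcd(264, 13) = 1; lcm(264, 13) = 264 * 13 / 1 = 3432 / 1 = 3432
Full cycle length = 3432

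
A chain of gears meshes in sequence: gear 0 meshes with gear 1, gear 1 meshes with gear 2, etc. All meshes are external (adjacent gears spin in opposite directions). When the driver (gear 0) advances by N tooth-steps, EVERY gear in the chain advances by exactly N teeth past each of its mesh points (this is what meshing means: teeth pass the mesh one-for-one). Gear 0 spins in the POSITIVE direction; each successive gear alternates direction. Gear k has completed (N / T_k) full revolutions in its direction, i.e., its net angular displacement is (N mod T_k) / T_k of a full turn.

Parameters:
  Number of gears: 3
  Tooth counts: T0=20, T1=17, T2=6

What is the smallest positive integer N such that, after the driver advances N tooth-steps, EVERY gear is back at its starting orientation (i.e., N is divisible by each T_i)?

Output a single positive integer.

Answer: 1020

Derivation:
Gear k returns to start when N is a multiple of T_k.
All gears at start simultaneously when N is a common multiple of [20, 17, 6]; the smallest such N is lcm(20, 17, 6).
Start: lcm = T0 = 20
Fold in T1=17: gcd(20, 17) = 1; lcm(20, 17) = 20 * 17 / 1 = 340 / 1 = 340
Fold in T2=6: gcd(340, 6) = 2; lcm(340, 6) = 340 * 6 / 2 = 2040 / 2 = 1020
Full cycle length = 1020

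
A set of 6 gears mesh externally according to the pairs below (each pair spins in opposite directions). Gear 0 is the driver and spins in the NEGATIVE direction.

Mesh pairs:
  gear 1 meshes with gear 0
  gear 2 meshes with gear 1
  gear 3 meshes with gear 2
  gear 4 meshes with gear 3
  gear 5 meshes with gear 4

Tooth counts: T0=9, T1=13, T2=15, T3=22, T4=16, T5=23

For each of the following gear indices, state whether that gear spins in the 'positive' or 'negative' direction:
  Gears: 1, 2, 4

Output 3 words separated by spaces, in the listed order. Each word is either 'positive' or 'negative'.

Gear 0 (driver): negative (depth 0)
  gear 1: meshes with gear 0 -> depth 1 -> positive (opposite of gear 0)
  gear 2: meshes with gear 1 -> depth 2 -> negative (opposite of gear 1)
  gear 3: meshes with gear 2 -> depth 3 -> positive (opposite of gear 2)
  gear 4: meshes with gear 3 -> depth 4 -> negative (opposite of gear 3)
  gear 5: meshes with gear 4 -> depth 5 -> positive (opposite of gear 4)
Queried indices 1, 2, 4 -> positive, negative, negative

Answer: positive negative negative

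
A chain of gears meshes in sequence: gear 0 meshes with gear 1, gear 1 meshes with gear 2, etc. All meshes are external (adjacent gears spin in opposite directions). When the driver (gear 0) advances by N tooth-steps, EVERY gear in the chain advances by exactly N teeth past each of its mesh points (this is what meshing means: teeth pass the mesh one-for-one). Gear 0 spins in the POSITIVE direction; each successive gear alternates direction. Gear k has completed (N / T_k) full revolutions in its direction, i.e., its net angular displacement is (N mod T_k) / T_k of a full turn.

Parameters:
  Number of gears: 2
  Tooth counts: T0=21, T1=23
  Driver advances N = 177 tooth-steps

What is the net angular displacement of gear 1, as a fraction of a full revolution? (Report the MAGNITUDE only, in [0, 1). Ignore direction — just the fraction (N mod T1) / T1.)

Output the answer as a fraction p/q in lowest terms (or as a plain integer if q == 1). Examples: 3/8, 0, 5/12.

Chain of 2 gears, tooth counts: [21, 23]
  gear 0: T0=21, direction=positive, advance = 177 mod 21 = 9 teeth = 9/21 turn
  gear 1: T1=23, direction=negative, advance = 177 mod 23 = 16 teeth = 16/23 turn
Gear 1: 177 mod 23 = 16
Fraction = 16 / 23 = 16/23 (gcd(16,23)=1) = 16/23

Answer: 16/23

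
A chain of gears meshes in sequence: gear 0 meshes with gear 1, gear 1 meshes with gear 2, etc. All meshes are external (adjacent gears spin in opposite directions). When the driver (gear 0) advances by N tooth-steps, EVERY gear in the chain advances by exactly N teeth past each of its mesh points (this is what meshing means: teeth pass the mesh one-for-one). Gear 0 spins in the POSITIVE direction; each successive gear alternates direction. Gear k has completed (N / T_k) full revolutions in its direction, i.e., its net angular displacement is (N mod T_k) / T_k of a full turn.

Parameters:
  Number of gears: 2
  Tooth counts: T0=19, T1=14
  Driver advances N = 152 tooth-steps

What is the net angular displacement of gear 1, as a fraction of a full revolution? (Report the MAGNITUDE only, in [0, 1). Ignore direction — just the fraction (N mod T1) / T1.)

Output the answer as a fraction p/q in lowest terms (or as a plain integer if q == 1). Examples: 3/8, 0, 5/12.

Answer: 6/7

Derivation:
Chain of 2 gears, tooth counts: [19, 14]
  gear 0: T0=19, direction=positive, advance = 152 mod 19 = 0 teeth = 0/19 turn
  gear 1: T1=14, direction=negative, advance = 152 mod 14 = 12 teeth = 12/14 turn
Gear 1: 152 mod 14 = 12
Fraction = 12 / 14 = 6/7 (gcd(12,14)=2) = 6/7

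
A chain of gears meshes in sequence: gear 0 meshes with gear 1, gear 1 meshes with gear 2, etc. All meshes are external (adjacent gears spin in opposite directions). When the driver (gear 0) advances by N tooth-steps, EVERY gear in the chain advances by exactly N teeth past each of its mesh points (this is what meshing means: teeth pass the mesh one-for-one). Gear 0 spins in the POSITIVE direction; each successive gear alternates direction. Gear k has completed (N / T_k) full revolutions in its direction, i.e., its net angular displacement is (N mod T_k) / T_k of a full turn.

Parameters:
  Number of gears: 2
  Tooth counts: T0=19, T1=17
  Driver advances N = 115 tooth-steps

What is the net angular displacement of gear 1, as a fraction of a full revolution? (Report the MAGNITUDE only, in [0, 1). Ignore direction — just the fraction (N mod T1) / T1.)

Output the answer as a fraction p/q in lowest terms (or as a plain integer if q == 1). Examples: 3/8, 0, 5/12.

Chain of 2 gears, tooth counts: [19, 17]
  gear 0: T0=19, direction=positive, advance = 115 mod 19 = 1 teeth = 1/19 turn
  gear 1: T1=17, direction=negative, advance = 115 mod 17 = 13 teeth = 13/17 turn
Gear 1: 115 mod 17 = 13
Fraction = 13 / 17 = 13/17 (gcd(13,17)=1) = 13/17

Answer: 13/17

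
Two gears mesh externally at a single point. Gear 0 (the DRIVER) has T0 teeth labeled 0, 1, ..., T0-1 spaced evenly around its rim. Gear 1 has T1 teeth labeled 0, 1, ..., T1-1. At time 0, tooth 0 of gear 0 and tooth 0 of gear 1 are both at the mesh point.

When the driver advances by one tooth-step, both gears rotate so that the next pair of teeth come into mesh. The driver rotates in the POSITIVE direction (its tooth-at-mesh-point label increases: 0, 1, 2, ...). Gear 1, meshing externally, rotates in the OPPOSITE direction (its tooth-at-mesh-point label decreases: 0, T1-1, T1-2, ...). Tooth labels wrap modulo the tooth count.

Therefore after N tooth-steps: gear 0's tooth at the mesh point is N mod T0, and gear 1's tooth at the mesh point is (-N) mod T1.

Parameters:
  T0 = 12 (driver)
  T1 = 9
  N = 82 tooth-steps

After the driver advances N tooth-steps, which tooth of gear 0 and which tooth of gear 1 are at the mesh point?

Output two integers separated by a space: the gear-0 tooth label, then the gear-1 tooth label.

Gear 0 (driver, T0=12): tooth at mesh = N mod T0
  82 = 6 * 12 + 10, so 82 mod 12 = 10
  gear 0 tooth = 10
Gear 1 (driven, T1=9): tooth at mesh = (-N) mod T1
  82 = 9 * 9 + 1, so 82 mod 9 = 1
  (-82) mod 9 = (-1) mod 9 = 9 - 1 = 8
Mesh after 82 steps: gear-0 tooth 10 meets gear-1 tooth 8

Answer: 10 8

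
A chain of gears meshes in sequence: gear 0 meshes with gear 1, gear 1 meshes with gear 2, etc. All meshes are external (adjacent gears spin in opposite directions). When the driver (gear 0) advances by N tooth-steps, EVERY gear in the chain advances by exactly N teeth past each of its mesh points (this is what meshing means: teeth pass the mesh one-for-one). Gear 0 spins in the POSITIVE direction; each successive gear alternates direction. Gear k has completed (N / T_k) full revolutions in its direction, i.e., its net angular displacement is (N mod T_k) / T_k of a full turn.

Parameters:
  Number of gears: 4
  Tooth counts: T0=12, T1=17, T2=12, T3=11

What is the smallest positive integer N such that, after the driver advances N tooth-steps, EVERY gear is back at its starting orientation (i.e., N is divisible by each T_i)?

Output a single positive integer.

Gear k returns to start when N is a multiple of T_k.
All gears at start simultaneously when N is a common multiple of [12, 17, 12, 11]; the smallest such N is lcm(12, 17, 12, 11).
Start: lcm = T0 = 12
Fold in T1=17: gcd(12, 17) = 1; lcm(12, 17) = 12 * 17 / 1 = 204 / 1 = 204
Fold in T2=12: gcd(204, 12) = 12; lcm(204, 12) = 204 * 12 / 12 = 2448 / 12 = 204
Fold in T3=11: gcd(204, 11) = 1; lcm(204, 11) = 204 * 11 / 1 = 2244 / 1 = 2244
Full cycle length = 2244

Answer: 2244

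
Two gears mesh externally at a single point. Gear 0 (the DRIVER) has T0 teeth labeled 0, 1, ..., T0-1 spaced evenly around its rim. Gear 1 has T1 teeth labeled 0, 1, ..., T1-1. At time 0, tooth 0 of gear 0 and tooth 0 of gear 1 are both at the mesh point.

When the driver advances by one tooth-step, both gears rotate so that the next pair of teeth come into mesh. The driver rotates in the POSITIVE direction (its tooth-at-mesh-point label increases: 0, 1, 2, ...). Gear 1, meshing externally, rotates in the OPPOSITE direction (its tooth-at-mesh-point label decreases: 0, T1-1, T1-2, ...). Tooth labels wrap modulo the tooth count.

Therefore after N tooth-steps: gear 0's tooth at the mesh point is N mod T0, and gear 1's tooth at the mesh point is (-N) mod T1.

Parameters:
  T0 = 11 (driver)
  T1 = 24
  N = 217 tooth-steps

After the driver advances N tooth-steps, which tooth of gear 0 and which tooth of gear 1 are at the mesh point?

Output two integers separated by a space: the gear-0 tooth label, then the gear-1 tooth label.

Answer: 8 23

Derivation:
Gear 0 (driver, T0=11): tooth at mesh = N mod T0
  217 = 19 * 11 + 8, so 217 mod 11 = 8
  gear 0 tooth = 8
Gear 1 (driven, T1=24): tooth at mesh = (-N) mod T1
  217 = 9 * 24 + 1, so 217 mod 24 = 1
  (-217) mod 24 = (-1) mod 24 = 24 - 1 = 23
Mesh after 217 steps: gear-0 tooth 8 meets gear-1 tooth 23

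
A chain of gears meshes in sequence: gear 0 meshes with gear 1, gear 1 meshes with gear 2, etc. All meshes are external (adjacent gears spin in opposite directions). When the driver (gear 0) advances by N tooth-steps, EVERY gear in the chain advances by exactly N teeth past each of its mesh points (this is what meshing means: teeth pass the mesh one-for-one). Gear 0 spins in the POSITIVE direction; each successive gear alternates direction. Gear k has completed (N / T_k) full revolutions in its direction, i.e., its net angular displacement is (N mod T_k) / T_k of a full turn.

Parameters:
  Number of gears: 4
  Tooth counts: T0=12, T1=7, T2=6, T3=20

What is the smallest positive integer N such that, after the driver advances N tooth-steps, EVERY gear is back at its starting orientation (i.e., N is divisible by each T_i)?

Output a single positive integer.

Answer: 420

Derivation:
Gear k returns to start when N is a multiple of T_k.
All gears at start simultaneously when N is a common multiple of [12, 7, 6, 20]; the smallest such N is lcm(12, 7, 6, 20).
Start: lcm = T0 = 12
Fold in T1=7: gcd(12, 7) = 1; lcm(12, 7) = 12 * 7 / 1 = 84 / 1 = 84
Fold in T2=6: gcd(84, 6) = 6; lcm(84, 6) = 84 * 6 / 6 = 504 / 6 = 84
Fold in T3=20: gcd(84, 20) = 4; lcm(84, 20) = 84 * 20 / 4 = 1680 / 4 = 420
Full cycle length = 420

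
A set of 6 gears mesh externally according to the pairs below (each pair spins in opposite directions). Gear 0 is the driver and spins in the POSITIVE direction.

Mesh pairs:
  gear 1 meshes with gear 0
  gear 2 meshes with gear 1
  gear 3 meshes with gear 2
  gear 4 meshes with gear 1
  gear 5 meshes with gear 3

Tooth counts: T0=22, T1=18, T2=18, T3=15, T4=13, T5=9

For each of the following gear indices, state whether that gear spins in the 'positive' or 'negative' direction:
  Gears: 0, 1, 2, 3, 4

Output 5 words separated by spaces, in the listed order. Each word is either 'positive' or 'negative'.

Gear 0 (driver): positive (depth 0)
  gear 1: meshes with gear 0 -> depth 1 -> negative (opposite of gear 0)
  gear 2: meshes with gear 1 -> depth 2 -> positive (opposite of gear 1)
  gear 3: meshes with gear 2 -> depth 3 -> negative (opposite of gear 2)
  gear 4: meshes with gear 1 -> depth 2 -> positive (opposite of gear 1)
  gear 5: meshes with gear 3 -> depth 4 -> positive (opposite of gear 3)
Queried indices 0, 1, 2, 3, 4 -> positive, negative, positive, negative, positive

Answer: positive negative positive negative positive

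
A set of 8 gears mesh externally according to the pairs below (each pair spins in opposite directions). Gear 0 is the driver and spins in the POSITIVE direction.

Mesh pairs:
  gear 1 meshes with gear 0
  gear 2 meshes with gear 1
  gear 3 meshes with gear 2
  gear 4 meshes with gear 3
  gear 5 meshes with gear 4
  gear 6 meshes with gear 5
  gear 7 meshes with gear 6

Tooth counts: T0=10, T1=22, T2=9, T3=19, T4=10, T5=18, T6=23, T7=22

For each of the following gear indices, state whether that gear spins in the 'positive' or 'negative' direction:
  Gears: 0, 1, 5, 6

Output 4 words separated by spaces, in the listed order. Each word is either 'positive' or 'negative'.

Answer: positive negative negative positive

Derivation:
Gear 0 (driver): positive (depth 0)
  gear 1: meshes with gear 0 -> depth 1 -> negative (opposite of gear 0)
  gear 2: meshes with gear 1 -> depth 2 -> positive (opposite of gear 1)
  gear 3: meshes with gear 2 -> depth 3 -> negative (opposite of gear 2)
  gear 4: meshes with gear 3 -> depth 4 -> positive (opposite of gear 3)
  gear 5: meshes with gear 4 -> depth 5 -> negative (opposite of gear 4)
  gear 6: meshes with gear 5 -> depth 6 -> positive (opposite of gear 5)
  gear 7: meshes with gear 6 -> depth 7 -> negative (opposite of gear 6)
Queried indices 0, 1, 5, 6 -> positive, negative, negative, positive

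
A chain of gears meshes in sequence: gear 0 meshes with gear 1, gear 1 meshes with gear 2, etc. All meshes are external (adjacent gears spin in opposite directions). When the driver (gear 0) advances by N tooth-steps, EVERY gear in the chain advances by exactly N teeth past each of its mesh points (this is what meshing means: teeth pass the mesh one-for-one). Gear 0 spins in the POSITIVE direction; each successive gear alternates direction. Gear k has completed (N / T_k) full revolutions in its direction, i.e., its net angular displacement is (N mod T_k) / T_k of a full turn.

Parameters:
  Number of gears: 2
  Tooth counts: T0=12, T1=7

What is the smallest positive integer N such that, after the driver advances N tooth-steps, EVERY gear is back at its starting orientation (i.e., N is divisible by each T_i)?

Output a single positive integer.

Answer: 84

Derivation:
Gear k returns to start when N is a multiple of T_k.
All gears at start simultaneously when N is a common multiple of [12, 7]; the smallest such N is lcm(12, 7).
Start: lcm = T0 = 12
Fold in T1=7: gcd(12, 7) = 1; lcm(12, 7) = 12 * 7 / 1 = 84 / 1 = 84
Full cycle length = 84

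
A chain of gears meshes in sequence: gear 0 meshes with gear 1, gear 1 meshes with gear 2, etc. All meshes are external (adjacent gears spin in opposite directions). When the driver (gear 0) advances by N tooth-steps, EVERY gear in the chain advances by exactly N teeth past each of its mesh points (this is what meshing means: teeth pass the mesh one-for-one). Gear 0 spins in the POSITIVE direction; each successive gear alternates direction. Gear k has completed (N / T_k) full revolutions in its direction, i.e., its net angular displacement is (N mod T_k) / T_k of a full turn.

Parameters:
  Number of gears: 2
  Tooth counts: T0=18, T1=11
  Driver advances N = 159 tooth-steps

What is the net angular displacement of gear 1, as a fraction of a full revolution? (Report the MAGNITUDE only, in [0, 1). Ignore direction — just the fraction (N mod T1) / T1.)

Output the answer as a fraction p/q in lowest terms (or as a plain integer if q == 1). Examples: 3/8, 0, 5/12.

Chain of 2 gears, tooth counts: [18, 11]
  gear 0: T0=18, direction=positive, advance = 159 mod 18 = 15 teeth = 15/18 turn
  gear 1: T1=11, direction=negative, advance = 159 mod 11 = 5 teeth = 5/11 turn
Gear 1: 159 mod 11 = 5
Fraction = 5 / 11 = 5/11 (gcd(5,11)=1) = 5/11

Answer: 5/11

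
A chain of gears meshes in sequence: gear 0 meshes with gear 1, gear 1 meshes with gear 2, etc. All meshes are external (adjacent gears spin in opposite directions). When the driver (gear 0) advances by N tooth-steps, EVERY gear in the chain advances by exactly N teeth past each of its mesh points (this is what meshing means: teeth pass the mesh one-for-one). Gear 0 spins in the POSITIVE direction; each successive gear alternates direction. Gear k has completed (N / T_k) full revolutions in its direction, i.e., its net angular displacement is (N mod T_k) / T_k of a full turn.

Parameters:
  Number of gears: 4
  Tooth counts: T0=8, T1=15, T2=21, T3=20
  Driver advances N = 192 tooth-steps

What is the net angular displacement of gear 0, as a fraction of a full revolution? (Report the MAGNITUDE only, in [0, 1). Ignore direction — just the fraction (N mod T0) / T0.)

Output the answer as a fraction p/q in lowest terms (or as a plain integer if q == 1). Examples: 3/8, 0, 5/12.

Chain of 4 gears, tooth counts: [8, 15, 21, 20]
  gear 0: T0=8, direction=positive, advance = 192 mod 8 = 0 teeth = 0/8 turn
  gear 1: T1=15, direction=negative, advance = 192 mod 15 = 12 teeth = 12/15 turn
  gear 2: T2=21, direction=positive, advance = 192 mod 21 = 3 teeth = 3/21 turn
  gear 3: T3=20, direction=negative, advance = 192 mod 20 = 12 teeth = 12/20 turn
Gear 0: 192 mod 8 = 0
Fraction = 0 / 8 = 0/1 (gcd(0,8)=8) = 0

Answer: 0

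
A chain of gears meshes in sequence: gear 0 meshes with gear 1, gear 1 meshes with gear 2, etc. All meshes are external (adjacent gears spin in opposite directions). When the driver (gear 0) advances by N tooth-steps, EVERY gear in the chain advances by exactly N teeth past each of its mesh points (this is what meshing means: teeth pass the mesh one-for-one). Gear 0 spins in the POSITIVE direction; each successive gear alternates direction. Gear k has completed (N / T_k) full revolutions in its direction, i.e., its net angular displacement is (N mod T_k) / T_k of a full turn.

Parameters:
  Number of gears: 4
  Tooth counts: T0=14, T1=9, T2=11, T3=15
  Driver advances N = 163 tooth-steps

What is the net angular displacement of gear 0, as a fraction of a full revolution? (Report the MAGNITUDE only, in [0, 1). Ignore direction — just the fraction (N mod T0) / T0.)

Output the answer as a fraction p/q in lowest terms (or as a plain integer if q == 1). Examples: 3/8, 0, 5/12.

Chain of 4 gears, tooth counts: [14, 9, 11, 15]
  gear 0: T0=14, direction=positive, advance = 163 mod 14 = 9 teeth = 9/14 turn
  gear 1: T1=9, direction=negative, advance = 163 mod 9 = 1 teeth = 1/9 turn
  gear 2: T2=11, direction=positive, advance = 163 mod 11 = 9 teeth = 9/11 turn
  gear 3: T3=15, direction=negative, advance = 163 mod 15 = 13 teeth = 13/15 turn
Gear 0: 163 mod 14 = 9
Fraction = 9 / 14 = 9/14 (gcd(9,14)=1) = 9/14

Answer: 9/14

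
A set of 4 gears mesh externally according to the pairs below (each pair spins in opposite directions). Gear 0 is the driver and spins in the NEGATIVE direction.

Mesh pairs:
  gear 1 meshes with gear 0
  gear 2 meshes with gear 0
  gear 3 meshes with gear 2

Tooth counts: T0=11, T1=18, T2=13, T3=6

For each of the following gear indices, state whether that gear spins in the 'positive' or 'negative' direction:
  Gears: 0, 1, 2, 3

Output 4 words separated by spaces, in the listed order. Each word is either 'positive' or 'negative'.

Gear 0 (driver): negative (depth 0)
  gear 1: meshes with gear 0 -> depth 1 -> positive (opposite of gear 0)
  gear 2: meshes with gear 0 -> depth 1 -> positive (opposite of gear 0)
  gear 3: meshes with gear 2 -> depth 2 -> negative (opposite of gear 2)
Queried indices 0, 1, 2, 3 -> negative, positive, positive, negative

Answer: negative positive positive negative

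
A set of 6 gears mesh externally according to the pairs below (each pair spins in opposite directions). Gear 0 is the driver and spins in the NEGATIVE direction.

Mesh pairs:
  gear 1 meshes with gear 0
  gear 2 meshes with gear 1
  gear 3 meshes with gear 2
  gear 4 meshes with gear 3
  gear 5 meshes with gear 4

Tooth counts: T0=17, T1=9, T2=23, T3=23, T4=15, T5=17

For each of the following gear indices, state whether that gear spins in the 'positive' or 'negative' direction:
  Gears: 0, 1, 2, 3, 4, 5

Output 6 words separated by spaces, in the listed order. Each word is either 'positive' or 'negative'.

Answer: negative positive negative positive negative positive

Derivation:
Gear 0 (driver): negative (depth 0)
  gear 1: meshes with gear 0 -> depth 1 -> positive (opposite of gear 0)
  gear 2: meshes with gear 1 -> depth 2 -> negative (opposite of gear 1)
  gear 3: meshes with gear 2 -> depth 3 -> positive (opposite of gear 2)
  gear 4: meshes with gear 3 -> depth 4 -> negative (opposite of gear 3)
  gear 5: meshes with gear 4 -> depth 5 -> positive (opposite of gear 4)
Queried indices 0, 1, 2, 3, 4, 5 -> negative, positive, negative, positive, negative, positive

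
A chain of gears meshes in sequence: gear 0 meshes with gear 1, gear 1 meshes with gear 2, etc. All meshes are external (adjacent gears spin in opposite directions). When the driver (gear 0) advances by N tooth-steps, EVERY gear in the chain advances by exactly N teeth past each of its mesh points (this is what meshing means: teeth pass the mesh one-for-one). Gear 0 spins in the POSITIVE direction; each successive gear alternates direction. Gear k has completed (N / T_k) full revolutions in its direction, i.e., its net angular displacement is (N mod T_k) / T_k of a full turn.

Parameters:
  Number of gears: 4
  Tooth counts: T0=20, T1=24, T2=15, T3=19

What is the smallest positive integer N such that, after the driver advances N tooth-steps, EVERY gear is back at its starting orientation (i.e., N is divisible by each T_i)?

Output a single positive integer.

Gear k returns to start when N is a multiple of T_k.
All gears at start simultaneously when N is a common multiple of [20, 24, 15, 19]; the smallest such N is lcm(20, 24, 15, 19).
Start: lcm = T0 = 20
Fold in T1=24: gcd(20, 24) = 4; lcm(20, 24) = 20 * 24 / 4 = 480 / 4 = 120
Fold in T2=15: gcd(120, 15) = 15; lcm(120, 15) = 120 * 15 / 15 = 1800 / 15 = 120
Fold in T3=19: gcd(120, 19) = 1; lcm(120, 19) = 120 * 19 / 1 = 2280 / 1 = 2280
Full cycle length = 2280

Answer: 2280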